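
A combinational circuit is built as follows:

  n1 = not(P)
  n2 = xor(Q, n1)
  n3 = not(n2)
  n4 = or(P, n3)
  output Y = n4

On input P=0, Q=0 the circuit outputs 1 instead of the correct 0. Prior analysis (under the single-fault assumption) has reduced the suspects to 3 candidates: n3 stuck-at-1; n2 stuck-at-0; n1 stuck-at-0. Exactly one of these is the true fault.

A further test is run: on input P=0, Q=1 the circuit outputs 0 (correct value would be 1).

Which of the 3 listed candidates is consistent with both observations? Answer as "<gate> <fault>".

Evaluate each candidate on input P=0, Q=1:
  n3 stuck-at-1: n1=1, n2=0, n3=1 [stuck-at-1], n4=1 → 1 — eliminated
  n2 stuck-at-0: n1=1, n2=0 [stuck-at-0], n3=1, n4=1 → 1 — eliminated
  n1 stuck-at-0: n1=0 [stuck-at-0], n2=1, n3=0, n4=0 → 0 — matches
Only n1 stuck-at-0 reproduces the observed 0.

n1 stuck-at-0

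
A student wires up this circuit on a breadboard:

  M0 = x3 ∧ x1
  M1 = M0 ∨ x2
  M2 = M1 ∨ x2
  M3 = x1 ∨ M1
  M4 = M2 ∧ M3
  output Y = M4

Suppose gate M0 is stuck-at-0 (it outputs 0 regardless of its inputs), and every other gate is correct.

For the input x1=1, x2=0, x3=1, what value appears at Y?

0

Propagate with M0 forced: M0=0 [stuck-at-0], M1=0, M2=0, M3=1, M4=0.
So Y = 0. (Without the fault it would be 1.)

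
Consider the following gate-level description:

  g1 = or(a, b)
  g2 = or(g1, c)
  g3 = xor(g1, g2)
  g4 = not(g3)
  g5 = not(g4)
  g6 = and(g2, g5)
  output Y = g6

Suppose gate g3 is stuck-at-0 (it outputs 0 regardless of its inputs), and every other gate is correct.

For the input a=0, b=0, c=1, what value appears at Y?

0

Propagate with g3 forced: g1=0, g2=1, g3=0 [stuck-at-0], g4=1, g5=0, g6=0.
So Y = 0. (Without the fault it would be 1.)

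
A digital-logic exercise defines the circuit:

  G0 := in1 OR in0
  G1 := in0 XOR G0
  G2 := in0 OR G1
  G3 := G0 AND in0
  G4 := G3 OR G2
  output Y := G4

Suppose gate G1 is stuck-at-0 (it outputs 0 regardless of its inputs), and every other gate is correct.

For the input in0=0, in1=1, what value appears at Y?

0

Propagate with G1 forced: G0=1, G1=0 [stuck-at-0], G2=0, G3=0, G4=0.
So Y = 0. (Without the fault it would be 1.)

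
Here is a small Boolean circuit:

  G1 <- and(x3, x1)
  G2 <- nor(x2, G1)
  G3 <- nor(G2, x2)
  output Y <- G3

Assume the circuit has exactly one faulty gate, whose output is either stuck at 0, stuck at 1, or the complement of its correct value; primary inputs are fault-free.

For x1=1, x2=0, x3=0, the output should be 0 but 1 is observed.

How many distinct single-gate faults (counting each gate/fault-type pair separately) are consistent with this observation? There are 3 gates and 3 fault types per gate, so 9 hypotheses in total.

6

Fault-free: G1=0, G2=1, G3=0 → 0. Observed 1.
  G1 stuck-at-0: output 0 ✗
  G1 stuck-at-1: output 1 ✓
  G1 inverted output: output 1 ✓
  G2 stuck-at-0: output 1 ✓
  G2 stuck-at-1: output 0 ✗
  G2 inverted output: output 1 ✓
  G3 stuck-at-0: output 0 ✗
  G3 stuck-at-1: output 1 ✓
  G3 inverted output: output 1 ✓
Consistent faults: {G1 stuck-at-1, G1 inverted output, G2 stuck-at-0, G2 inverted output, G3 stuck-at-1, G3 inverted output} — 6 in all.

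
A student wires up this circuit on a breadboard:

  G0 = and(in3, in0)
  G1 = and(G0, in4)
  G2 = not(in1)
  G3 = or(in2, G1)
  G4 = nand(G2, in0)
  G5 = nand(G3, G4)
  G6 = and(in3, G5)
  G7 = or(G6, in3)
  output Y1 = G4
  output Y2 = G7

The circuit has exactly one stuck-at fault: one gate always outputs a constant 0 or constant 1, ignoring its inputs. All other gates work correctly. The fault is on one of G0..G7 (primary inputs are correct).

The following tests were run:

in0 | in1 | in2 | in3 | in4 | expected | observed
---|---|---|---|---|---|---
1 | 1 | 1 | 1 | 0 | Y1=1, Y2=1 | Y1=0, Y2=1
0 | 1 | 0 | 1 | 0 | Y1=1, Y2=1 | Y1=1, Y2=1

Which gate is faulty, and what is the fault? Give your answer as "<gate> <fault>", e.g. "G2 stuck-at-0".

Fault-free values for test 1 (in0=1, in1=1, in2=1, in3=1, in4=0): G0=1, G1=0, G2=0, G3=1, G4=1, G5=0, G6=0, G7=1, giving Y1=1, Y2=1. Observed Y1=0, Y2=1.
Test 1: faults giving observed Y1=0, Y2=1 are {G2 stuck-at-1, G4 stuck-at-0}.
Test 2 (in0=0, in1=1, in2=0, in3=1, in4=0): fault-free G0=0, G1=0, G2=0, G3=0, G4=1, G5=1, G6=1, G7=1 → Y1=1, Y2=1; observed Y1=1, Y2=1. Eliminates G4 stuck-at-0.
Only G2 stuck-at-1 is consistent with every test.

G2 stuck-at-1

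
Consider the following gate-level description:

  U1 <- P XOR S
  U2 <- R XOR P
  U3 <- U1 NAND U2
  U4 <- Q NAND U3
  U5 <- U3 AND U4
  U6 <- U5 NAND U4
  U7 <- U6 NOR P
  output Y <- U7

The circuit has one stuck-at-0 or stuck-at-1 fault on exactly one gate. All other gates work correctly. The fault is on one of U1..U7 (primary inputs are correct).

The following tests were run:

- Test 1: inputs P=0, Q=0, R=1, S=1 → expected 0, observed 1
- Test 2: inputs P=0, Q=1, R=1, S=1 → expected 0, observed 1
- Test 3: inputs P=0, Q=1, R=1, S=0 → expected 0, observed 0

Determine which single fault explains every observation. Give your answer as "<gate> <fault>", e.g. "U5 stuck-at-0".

U5 stuck-at-1

Fault-free values for test 1 (P=0, Q=0, R=1, S=1): U1=1, U2=1, U3=0, U4=1, U5=0, U6=1, U7=0, giving Y=0. Observed 1.
Test 1: faults giving observed 1 are {U1 stuck-at-0, U2 stuck-at-0, U3 stuck-at-1, U5 stuck-at-1, U6 stuck-at-0, U7 stuck-at-1}.
Test 2 (P=0, Q=1, R=1, S=1): fault-free U1=1, U2=1, U3=0, U4=1, U5=0, U6=1, U7=0 → 0; observed 1. Eliminates U1 stuck-at-0, U2 stuck-at-0, U3 stuck-at-1.
Test 3 (P=0, Q=1, R=1, S=0): fault-free U1=0, U2=1, U3=1, U4=0, U5=0, U6=1, U7=0 → 0; observed 0. Eliminates U6 stuck-at-0, U7 stuck-at-1.
Only U5 stuck-at-1 is consistent with every test.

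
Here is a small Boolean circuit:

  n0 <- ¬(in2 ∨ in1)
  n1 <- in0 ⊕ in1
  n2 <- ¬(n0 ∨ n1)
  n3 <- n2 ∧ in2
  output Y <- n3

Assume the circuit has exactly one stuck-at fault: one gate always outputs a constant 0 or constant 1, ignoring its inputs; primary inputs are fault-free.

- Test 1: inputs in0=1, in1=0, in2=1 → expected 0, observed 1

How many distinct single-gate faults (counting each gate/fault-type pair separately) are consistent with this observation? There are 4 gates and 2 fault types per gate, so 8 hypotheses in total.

3

Fault-free: n0=0, n1=1, n2=0, n3=0 → 0. Observed 1.
  n0 stuck-at-0: output 0 ✗
  n0 stuck-at-1: output 0 ✗
  n1 stuck-at-0: output 1 ✓
  n1 stuck-at-1: output 0 ✗
  n2 stuck-at-0: output 0 ✗
  n2 stuck-at-1: output 1 ✓
  n3 stuck-at-0: output 0 ✗
  n3 stuck-at-1: output 1 ✓
Consistent faults: {n1 stuck-at-0, n2 stuck-at-1, n3 stuck-at-1} — 3 in all.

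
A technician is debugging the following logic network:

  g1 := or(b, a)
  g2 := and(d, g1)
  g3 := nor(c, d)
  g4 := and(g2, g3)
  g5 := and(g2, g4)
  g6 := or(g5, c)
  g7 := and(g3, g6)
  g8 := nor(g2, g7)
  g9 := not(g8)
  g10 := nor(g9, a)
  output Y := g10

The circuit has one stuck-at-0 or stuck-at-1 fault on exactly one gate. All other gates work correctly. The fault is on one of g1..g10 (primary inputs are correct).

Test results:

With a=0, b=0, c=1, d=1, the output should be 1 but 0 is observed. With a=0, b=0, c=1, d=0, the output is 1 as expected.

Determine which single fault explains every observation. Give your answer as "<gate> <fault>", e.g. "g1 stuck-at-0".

g1 stuck-at-1

Fault-free values for test 1 (a=0, b=0, c=1, d=1): g1=0, g2=0, g3=0, g4=0, g5=0, g6=1, g7=0, g8=1, g9=0, g10=1, giving Y=1. Observed 0.
Test 1: faults giving observed 0 are {g1 stuck-at-1, g2 stuck-at-1, g3 stuck-at-1, g7 stuck-at-1, g8 stuck-at-0, g9 stuck-at-1, g10 stuck-at-0}.
Test 2 (a=0, b=0, c=1, d=0): fault-free g1=0, g2=0, g3=0, g4=0, g5=0, g6=1, g7=0, g8=1, g9=0, g10=1 → 1; observed 1. Eliminates g2 stuck-at-1, g3 stuck-at-1, g7 stuck-at-1, g8 stuck-at-0, g9 stuck-at-1, g10 stuck-at-0.
Only g1 stuck-at-1 is consistent with every test.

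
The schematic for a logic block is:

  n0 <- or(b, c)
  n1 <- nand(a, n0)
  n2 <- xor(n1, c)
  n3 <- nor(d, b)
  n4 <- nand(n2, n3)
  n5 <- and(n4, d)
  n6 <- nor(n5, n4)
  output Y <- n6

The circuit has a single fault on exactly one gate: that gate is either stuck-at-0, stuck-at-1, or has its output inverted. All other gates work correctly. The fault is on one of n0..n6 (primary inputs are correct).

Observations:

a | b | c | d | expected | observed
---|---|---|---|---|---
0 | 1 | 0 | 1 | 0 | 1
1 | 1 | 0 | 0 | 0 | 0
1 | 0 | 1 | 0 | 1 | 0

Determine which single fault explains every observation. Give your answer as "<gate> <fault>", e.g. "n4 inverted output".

Fault-free values for test 1 (a=0, b=1, c=0, d=1): n0=1, n1=1, n2=1, n3=0, n4=1, n5=1, n6=0, giving Y=0. Observed 1.
Test 1: faults giving observed 1 are {n3 stuck-at-1, n3 inverted output, n4 stuck-at-0, n4 inverted output, n6 stuck-at-1, n6 inverted output}.
Test 2 (a=1, b=1, c=0, d=0): fault-free n0=1, n1=0, n2=0, n3=0, n4=1, n5=0, n6=0 → 0; observed 0. Eliminates n4 stuck-at-0, n4 inverted output, n6 stuck-at-1, n6 inverted output.
Test 3 (a=1, b=0, c=1, d=0): fault-free n0=1, n1=0, n2=1, n3=1, n4=0, n5=0, n6=1 → 1; observed 0. Eliminates n3 stuck-at-1.
Only n3 inverted output is consistent with every test.

n3 inverted output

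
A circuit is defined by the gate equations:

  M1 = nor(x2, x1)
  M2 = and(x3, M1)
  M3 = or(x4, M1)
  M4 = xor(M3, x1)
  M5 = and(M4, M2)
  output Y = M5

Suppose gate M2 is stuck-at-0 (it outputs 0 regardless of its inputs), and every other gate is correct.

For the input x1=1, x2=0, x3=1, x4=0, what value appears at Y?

0

Propagate with M2 forced: M1=0, M2=0 [stuck-at-0], M3=0, M4=1, M5=0.
So Y = 0. (Same as the fault-free value — the fault is masked on this input.)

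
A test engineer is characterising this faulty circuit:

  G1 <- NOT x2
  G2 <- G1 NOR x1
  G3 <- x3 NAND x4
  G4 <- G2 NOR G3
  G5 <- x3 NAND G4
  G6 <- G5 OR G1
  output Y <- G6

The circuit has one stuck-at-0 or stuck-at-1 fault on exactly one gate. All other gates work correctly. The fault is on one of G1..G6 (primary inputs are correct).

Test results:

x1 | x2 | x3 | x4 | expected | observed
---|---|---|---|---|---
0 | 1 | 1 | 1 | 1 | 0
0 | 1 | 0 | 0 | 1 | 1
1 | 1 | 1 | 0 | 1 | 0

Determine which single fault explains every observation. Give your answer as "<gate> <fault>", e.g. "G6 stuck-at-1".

Fault-free values for test 1 (x1=0, x2=1, x3=1, x4=1): G1=0, G2=1, G3=0, G4=0, G5=1, G6=1, giving Y=1. Observed 0.
Test 1: faults giving observed 0 are {G2 stuck-at-0, G4 stuck-at-1, G5 stuck-at-0, G6 stuck-at-0}.
Test 2 (x1=0, x2=1, x3=0, x4=0): fault-free G1=0, G2=1, G3=1, G4=0, G5=1, G6=1 → 1; observed 1. Eliminates G5 stuck-at-0, G6 stuck-at-0.
Test 3 (x1=1, x2=1, x3=1, x4=0): fault-free G1=0, G2=0, G3=1, G4=0, G5=1, G6=1 → 1; observed 0. Eliminates G2 stuck-at-0.
Only G4 stuck-at-1 is consistent with every test.

G4 stuck-at-1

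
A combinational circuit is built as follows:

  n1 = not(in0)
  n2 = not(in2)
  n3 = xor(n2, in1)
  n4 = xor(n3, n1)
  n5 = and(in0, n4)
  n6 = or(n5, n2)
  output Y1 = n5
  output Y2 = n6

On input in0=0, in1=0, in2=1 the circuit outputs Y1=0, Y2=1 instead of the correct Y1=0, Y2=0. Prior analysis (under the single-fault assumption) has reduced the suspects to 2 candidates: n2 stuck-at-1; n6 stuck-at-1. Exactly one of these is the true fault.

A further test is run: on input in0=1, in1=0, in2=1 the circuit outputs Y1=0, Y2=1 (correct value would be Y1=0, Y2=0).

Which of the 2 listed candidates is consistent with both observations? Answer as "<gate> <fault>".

Evaluate each candidate on input in0=1, in1=0, in2=1:
  n2 stuck-at-1: n1=0, n2=1 [stuck-at-1], n3=1, n4=1, n5=1, n6=1 → Y1=1, Y2=1 — eliminated
  n6 stuck-at-1: n1=0, n2=0, n3=0, n4=0, n5=0, n6=1 [stuck-at-1] → Y1=0, Y2=1 — matches
Only n6 stuck-at-1 reproduces the observed Y1=0, Y2=1.

n6 stuck-at-1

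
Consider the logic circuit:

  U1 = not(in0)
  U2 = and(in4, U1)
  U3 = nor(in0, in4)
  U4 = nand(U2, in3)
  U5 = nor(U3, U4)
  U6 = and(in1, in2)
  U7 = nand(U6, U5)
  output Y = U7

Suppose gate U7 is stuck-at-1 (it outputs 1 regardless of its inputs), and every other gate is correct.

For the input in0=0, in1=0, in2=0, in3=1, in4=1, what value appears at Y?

1

Propagate with U7 forced: U1=1, U2=1, U3=0, U4=0, U5=1, U6=0, U7=1 [stuck-at-1].
So Y = 1. (Same as the fault-free value — the fault is masked on this input.)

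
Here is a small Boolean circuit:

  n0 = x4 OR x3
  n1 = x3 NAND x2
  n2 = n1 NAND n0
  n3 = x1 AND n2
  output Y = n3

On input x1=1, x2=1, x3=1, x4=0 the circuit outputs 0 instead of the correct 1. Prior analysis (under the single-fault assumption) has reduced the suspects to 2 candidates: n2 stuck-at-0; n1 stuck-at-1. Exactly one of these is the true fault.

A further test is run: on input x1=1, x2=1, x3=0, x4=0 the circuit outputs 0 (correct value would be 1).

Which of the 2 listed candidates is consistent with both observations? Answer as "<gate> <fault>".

Evaluate each candidate on input x1=1, x2=1, x3=0, x4=0:
  n2 stuck-at-0: n0=0, n1=1, n2=0 [stuck-at-0], n3=0 → 0 — matches
  n1 stuck-at-1: n0=0, n1=1 [stuck-at-1], n2=1, n3=1 → 1 — eliminated
Only n2 stuck-at-0 reproduces the observed 0.

n2 stuck-at-0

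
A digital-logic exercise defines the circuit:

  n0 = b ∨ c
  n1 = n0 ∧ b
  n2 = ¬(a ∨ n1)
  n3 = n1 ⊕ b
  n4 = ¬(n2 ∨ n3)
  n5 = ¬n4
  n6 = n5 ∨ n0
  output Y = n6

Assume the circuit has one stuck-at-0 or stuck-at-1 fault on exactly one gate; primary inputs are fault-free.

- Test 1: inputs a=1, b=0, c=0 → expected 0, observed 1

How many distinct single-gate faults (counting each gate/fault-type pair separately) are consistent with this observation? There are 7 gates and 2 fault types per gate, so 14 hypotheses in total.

Fault-free: n0=0, n1=0, n2=0, n3=0, n4=1, n5=0, n6=0 → 0. Observed 1.
  n0 stuck-at-0: output 0 ✗
  n0 stuck-at-1: output 1 ✓
  n1 stuck-at-0: output 0 ✗
  n1 stuck-at-1: output 1 ✓
  n2 stuck-at-0: output 0 ✗
  n2 stuck-at-1: output 1 ✓
  n3 stuck-at-0: output 0 ✗
  n3 stuck-at-1: output 1 ✓
  n4 stuck-at-0: output 1 ✓
  n4 stuck-at-1: output 0 ✗
  n5 stuck-at-0: output 0 ✗
  n5 stuck-at-1: output 1 ✓
  n6 stuck-at-0: output 0 ✗
  n6 stuck-at-1: output 1 ✓
Consistent faults: {n0 stuck-at-1, n1 stuck-at-1, n2 stuck-at-1, n3 stuck-at-1, n4 stuck-at-0, n5 stuck-at-1, n6 stuck-at-1} — 7 in all.

7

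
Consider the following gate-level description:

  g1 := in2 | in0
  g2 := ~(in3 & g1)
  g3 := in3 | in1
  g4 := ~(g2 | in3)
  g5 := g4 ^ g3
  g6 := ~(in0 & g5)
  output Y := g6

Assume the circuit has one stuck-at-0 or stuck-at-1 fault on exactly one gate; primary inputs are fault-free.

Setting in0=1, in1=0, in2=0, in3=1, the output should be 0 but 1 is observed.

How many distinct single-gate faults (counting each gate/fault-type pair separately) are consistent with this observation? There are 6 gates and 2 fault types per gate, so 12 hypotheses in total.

Fault-free: g1=1, g2=0, g3=1, g4=0, g5=1, g6=0 → 0. Observed 1.
  g1 stuck-at-0: output 0 ✗
  g1 stuck-at-1: output 0 ✗
  g2 stuck-at-0: output 0 ✗
  g2 stuck-at-1: output 0 ✗
  g3 stuck-at-0: output 1 ✓
  g3 stuck-at-1: output 0 ✗
  g4 stuck-at-0: output 0 ✗
  g4 stuck-at-1: output 1 ✓
  g5 stuck-at-0: output 1 ✓
  g5 stuck-at-1: output 0 ✗
  g6 stuck-at-0: output 0 ✗
  g6 stuck-at-1: output 1 ✓
Consistent faults: {g3 stuck-at-0, g4 stuck-at-1, g5 stuck-at-0, g6 stuck-at-1} — 4 in all.

4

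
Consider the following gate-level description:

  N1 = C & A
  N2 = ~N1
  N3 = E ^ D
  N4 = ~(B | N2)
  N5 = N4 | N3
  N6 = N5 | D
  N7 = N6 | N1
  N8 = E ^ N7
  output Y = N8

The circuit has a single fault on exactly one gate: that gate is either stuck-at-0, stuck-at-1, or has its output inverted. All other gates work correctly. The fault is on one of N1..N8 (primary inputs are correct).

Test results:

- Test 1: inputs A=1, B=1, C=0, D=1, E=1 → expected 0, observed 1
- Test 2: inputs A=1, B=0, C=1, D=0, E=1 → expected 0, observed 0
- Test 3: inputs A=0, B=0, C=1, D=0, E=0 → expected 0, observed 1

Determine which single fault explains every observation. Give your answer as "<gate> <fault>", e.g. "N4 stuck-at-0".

N6 inverted output

Fault-free values for test 1 (A=1, B=1, C=0, D=1, E=1): N1=0, N2=1, N3=0, N4=0, N5=0, N6=1, N7=1, N8=0, giving Y=0. Observed 1.
Test 1: faults giving observed 1 are {N6 stuck-at-0, N6 inverted output, N7 stuck-at-0, N7 inverted output, N8 stuck-at-1, N8 inverted output}.
Test 2 (A=1, B=0, C=1, D=0, E=1): fault-free N1=1, N2=0, N3=1, N4=1, N5=1, N6=1, N7=1, N8=0 → 0; observed 0. Eliminates N7 stuck-at-0, N7 inverted output, N8 stuck-at-1, N8 inverted output.
Test 3 (A=0, B=0, C=1, D=0, E=0): fault-free N1=0, N2=1, N3=0, N4=0, N5=0, N6=0, N7=0, N8=0 → 0; observed 1. Eliminates N6 stuck-at-0.
Only N6 inverted output is consistent with every test.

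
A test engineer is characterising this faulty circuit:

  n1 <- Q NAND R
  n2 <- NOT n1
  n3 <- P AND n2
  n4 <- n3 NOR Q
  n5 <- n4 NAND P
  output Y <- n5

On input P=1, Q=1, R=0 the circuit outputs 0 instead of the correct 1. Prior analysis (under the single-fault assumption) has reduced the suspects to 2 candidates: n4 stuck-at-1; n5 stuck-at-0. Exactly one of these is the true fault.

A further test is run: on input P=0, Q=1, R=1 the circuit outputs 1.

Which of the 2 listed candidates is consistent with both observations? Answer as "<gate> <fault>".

Evaluate each candidate on input P=0, Q=1, R=1:
  n4 stuck-at-1: n1=0, n2=1, n3=0, n4=1 [stuck-at-1], n5=1 → 1 — matches
  n5 stuck-at-0: n1=0, n2=1, n3=0, n4=0, n5=0 [stuck-at-0] → 0 — eliminated
Only n4 stuck-at-1 reproduces the observed 1.

n4 stuck-at-1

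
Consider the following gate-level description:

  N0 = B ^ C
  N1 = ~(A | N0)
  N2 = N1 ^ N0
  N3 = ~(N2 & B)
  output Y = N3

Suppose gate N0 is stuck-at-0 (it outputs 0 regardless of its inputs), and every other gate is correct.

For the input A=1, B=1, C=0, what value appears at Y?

1

Propagate with N0 forced: N0=0 [stuck-at-0], N1=0, N2=0, N3=1.
So Y = 1. (Without the fault it would be 0.)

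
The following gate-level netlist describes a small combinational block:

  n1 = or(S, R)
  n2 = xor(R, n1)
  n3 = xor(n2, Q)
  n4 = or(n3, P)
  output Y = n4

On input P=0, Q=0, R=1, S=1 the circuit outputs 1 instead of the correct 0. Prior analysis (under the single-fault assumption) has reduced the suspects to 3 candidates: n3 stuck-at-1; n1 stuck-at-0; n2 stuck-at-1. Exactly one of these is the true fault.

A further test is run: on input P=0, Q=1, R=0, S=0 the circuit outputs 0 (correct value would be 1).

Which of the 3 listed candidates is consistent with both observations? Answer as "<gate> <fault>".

n2 stuck-at-1

Evaluate each candidate on input P=0, Q=1, R=0, S=0:
  n3 stuck-at-1: n1=0, n2=0, n3=1 [stuck-at-1], n4=1 → 1 — eliminated
  n1 stuck-at-0: n1=0 [stuck-at-0], n2=0, n3=1, n4=1 → 1 — eliminated
  n2 stuck-at-1: n1=0, n2=1 [stuck-at-1], n3=0, n4=0 → 0 — matches
Only n2 stuck-at-1 reproduces the observed 0.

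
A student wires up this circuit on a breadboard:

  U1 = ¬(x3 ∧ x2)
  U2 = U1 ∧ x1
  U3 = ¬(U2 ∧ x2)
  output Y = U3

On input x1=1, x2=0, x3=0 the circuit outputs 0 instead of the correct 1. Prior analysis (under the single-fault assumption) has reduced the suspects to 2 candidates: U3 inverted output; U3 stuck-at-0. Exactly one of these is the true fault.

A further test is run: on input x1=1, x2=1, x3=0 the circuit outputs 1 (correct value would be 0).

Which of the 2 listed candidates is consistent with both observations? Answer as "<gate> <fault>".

U3 inverted output

Evaluate each candidate on input x1=1, x2=1, x3=0:
  U3 inverted output: U1=1, U2=1, U3=1 [inverted output] → 1 — matches
  U3 stuck-at-0: U1=1, U2=1, U3=0 [stuck-at-0] → 0 — eliminated
Only U3 inverted output reproduces the observed 1.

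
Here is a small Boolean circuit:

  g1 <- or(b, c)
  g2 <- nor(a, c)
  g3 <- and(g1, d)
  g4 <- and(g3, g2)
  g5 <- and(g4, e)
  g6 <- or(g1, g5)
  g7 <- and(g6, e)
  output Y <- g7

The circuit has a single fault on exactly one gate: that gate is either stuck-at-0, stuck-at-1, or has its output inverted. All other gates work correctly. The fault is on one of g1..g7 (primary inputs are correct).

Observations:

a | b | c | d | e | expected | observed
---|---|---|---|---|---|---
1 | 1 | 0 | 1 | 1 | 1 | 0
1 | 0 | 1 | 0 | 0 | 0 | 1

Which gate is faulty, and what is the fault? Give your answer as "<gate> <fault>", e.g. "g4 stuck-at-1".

g7 inverted output

Fault-free values for test 1 (a=1, b=1, c=0, d=1, e=1): g1=1, g2=0, g3=1, g4=0, g5=0, g6=1, g7=1, giving Y=1. Observed 0.
Test 1: faults giving observed 0 are {g1 stuck-at-0, g1 inverted output, g6 stuck-at-0, g6 inverted output, g7 stuck-at-0, g7 inverted output}.
Test 2 (a=1, b=0, c=1, d=0, e=0): fault-free g1=1, g2=0, g3=0, g4=0, g5=0, g6=1, g7=0 → 0; observed 1. Eliminates g1 stuck-at-0, g1 inverted output, g6 stuck-at-0, g6 inverted output, g7 stuck-at-0.
Only g7 inverted output is consistent with every test.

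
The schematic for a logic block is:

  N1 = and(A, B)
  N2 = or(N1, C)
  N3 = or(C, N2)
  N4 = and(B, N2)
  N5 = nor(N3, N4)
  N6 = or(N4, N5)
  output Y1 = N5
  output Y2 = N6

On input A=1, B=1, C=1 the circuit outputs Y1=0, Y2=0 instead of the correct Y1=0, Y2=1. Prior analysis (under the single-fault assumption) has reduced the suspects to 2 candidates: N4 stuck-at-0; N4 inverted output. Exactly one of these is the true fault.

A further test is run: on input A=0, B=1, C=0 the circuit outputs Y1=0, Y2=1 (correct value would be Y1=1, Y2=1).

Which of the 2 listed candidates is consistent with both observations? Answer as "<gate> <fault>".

N4 inverted output

Evaluate each candidate on input A=0, B=1, C=0:
  N4 stuck-at-0: N1=0, N2=0, N3=0, N4=0 [stuck-at-0], N5=1, N6=1 → Y1=1, Y2=1 — eliminated
  N4 inverted output: N1=0, N2=0, N3=0, N4=1 [inverted output], N5=0, N6=1 → Y1=0, Y2=1 — matches
Only N4 inverted output reproduces the observed Y1=0, Y2=1.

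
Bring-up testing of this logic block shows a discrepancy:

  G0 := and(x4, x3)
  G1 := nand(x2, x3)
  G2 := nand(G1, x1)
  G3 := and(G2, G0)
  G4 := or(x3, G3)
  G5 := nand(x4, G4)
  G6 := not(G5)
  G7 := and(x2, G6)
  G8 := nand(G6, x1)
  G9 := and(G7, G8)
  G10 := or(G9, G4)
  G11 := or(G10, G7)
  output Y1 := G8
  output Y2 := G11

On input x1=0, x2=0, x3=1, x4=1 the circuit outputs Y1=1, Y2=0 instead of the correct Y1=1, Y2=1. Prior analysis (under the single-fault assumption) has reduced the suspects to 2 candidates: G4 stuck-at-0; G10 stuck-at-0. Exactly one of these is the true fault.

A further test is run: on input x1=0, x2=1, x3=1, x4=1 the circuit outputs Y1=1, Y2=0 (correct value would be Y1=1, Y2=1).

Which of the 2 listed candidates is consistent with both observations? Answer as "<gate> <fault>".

G4 stuck-at-0

Evaluate each candidate on input x1=0, x2=1, x3=1, x4=1:
  G4 stuck-at-0: G0=1, G1=0, G2=1, G3=1, G4=0 [stuck-at-0], G5=1, G6=0, G7=0, G8=1, G9=0, G10=0, G11=0 → Y1=1, Y2=0 — matches
  G10 stuck-at-0: G0=1, G1=0, G2=1, G3=1, G4=1, G5=0, G6=1, G7=1, G8=1, G9=1, G10=0 [stuck-at-0], G11=1 → Y1=1, Y2=1 — eliminated
Only G4 stuck-at-0 reproduces the observed Y1=1, Y2=0.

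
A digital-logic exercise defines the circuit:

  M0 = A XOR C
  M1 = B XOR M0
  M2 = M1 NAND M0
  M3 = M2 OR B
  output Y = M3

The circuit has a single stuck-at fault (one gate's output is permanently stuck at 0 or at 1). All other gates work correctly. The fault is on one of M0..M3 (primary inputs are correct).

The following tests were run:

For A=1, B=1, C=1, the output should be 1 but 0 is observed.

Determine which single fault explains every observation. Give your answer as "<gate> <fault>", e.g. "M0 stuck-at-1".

M3 stuck-at-0

Fault-free values for test 1 (A=1, B=1, C=1): M0=0, M1=1, M2=1, M3=1, giving Y=1. Observed 0.
Test 1: faults giving observed 0 are {M3 stuck-at-0}.
Only M3 stuck-at-0 is consistent with every test.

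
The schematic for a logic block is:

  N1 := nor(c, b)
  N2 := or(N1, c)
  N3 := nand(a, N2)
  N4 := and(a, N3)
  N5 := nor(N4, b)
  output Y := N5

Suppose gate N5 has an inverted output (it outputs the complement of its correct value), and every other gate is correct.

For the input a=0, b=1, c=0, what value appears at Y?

1

Propagate with N5 forced: N1=0, N2=0, N3=1, N4=0, N5=1 [inverted output].
So Y = 1. (Without the fault it would be 0.)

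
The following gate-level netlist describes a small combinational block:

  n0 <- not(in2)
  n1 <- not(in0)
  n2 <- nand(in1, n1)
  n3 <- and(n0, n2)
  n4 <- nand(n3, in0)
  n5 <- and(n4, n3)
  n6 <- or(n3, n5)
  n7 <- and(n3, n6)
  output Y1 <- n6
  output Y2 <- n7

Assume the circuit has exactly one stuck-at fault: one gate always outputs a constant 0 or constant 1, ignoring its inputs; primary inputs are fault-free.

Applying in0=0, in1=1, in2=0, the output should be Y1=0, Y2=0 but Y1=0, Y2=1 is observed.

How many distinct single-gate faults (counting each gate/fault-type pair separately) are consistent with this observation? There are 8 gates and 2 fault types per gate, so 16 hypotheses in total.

1

Fault-free: n0=1, n1=1, n2=0, n3=0, n4=1, n5=0, n6=0, n7=0 → Y1=0, Y2=0. Observed Y1=0, Y2=1.
  n0: none of the 2 fault types match ✗
  n1: none of the 2 fault types match ✗
  n2: none of the 2 fault types match ✗
  n3: none of the 2 fault types match ✗
  n4: none of the 2 fault types match ✗
  n5: none of the 2 fault types match ✗
  n6: none of the 2 fault types match ✗
  n7: stuck-at-1 ✓; others ✗
Consistent faults: {n7 stuck-at-1} — 1 in all.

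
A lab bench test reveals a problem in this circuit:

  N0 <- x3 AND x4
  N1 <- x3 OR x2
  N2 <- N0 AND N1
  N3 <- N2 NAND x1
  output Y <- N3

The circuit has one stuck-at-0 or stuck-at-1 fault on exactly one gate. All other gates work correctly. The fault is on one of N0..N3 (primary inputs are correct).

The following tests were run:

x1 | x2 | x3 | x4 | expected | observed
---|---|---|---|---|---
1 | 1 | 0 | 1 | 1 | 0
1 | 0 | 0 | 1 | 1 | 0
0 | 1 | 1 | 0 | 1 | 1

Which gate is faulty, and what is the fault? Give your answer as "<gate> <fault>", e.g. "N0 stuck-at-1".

Fault-free values for test 1 (x1=1, x2=1, x3=0, x4=1): N0=0, N1=1, N2=0, N3=1, giving Y=1. Observed 0.
Test 1: faults giving observed 0 are {N0 stuck-at-1, N2 stuck-at-1, N3 stuck-at-0}.
Test 2 (x1=1, x2=0, x3=0, x4=1): fault-free N0=0, N1=0, N2=0, N3=1 → 1; observed 0. Eliminates N0 stuck-at-1.
Test 3 (x1=0, x2=1, x3=1, x4=0): fault-free N0=0, N1=1, N2=0, N3=1 → 1; observed 1. Eliminates N3 stuck-at-0.
Only N2 stuck-at-1 is consistent with every test.

N2 stuck-at-1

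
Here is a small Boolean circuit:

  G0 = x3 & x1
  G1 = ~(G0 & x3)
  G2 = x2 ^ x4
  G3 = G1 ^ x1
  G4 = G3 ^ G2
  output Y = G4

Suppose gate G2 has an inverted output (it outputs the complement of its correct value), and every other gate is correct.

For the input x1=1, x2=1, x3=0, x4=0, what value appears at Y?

Propagate with G2 forced: G0=0, G1=1, G2=0 [inverted output], G3=0, G4=0.
So Y = 0. (Without the fault it would be 1.)

0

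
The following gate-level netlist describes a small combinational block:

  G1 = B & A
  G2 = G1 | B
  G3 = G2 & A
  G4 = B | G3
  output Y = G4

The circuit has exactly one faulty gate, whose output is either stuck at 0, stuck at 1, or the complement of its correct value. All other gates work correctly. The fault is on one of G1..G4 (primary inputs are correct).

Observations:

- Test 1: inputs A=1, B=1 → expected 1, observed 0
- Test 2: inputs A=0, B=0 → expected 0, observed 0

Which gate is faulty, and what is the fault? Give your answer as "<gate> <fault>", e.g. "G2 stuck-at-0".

Fault-free values for test 1 (A=1, B=1): G1=1, G2=1, G3=1, G4=1, giving Y=1. Observed 0.
Test 1: faults giving observed 0 are {G4 stuck-at-0, G4 inverted output}.
Test 2 (A=0, B=0): fault-free G1=0, G2=0, G3=0, G4=0 → 0; observed 0. Eliminates G4 inverted output.
Only G4 stuck-at-0 is consistent with every test.

G4 stuck-at-0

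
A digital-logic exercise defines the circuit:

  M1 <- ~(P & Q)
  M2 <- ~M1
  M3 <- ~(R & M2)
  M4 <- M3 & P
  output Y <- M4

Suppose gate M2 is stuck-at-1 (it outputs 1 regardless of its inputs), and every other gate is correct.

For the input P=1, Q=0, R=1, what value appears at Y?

Propagate with M2 forced: M1=1, M2=1 [stuck-at-1], M3=0, M4=0.
So Y = 0. (Without the fault it would be 1.)

0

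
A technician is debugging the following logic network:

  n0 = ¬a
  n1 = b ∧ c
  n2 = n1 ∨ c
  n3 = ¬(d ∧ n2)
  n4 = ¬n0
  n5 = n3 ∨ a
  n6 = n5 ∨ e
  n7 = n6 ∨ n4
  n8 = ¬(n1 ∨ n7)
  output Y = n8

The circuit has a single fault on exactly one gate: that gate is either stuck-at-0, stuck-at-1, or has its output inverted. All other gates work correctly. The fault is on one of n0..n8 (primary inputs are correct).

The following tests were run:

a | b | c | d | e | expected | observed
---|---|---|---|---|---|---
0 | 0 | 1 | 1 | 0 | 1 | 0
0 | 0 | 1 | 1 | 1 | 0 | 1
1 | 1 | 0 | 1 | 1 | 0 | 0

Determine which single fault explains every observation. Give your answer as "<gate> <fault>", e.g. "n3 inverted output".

n6 inverted output

Fault-free values for test 1 (a=0, b=0, c=1, d=1, e=0): n0=1, n1=0, n2=1, n3=0, n4=0, n5=0, n6=0, n7=0, n8=1, giving Y=1. Observed 0.
Test 1: faults giving observed 0 are {n0 stuck-at-0, n0 inverted output, n1 stuck-at-1, n1 inverted output, n2 stuck-at-0, n2 inverted output, n3 stuck-at-1, n3 inverted output, n4 stuck-at-1, n4 inverted output, n5 stuck-at-1, n5 inverted output, n6 stuck-at-1, n6 inverted output, n7 stuck-at-1, n7 inverted output, n8 stuck-at-0, n8 inverted output}.
Test 2 (a=0, b=0, c=1, d=1, e=1): fault-free n0=1, n1=0, n2=1, n3=0, n4=0, n5=0, n6=1, n7=1, n8=0 → 0; observed 1. Eliminates n0 stuck-at-0, n0 inverted output, n1 stuck-at-1, n1 inverted output, n2 stuck-at-0, n2 inverted output, n3 stuck-at-1, n3 inverted output, n4 stuck-at-1, n4 inverted output, n5 stuck-at-1, n5 inverted output, n6 stuck-at-1, n7 stuck-at-1, n8 stuck-at-0.
Test 3 (a=1, b=1, c=0, d=1, e=1): fault-free n0=0, n1=0, n2=0, n3=1, n4=1, n5=1, n6=1, n7=1, n8=0 → 0; observed 0. Eliminates n7 inverted output, n8 inverted output.
Only n6 inverted output is consistent with every test.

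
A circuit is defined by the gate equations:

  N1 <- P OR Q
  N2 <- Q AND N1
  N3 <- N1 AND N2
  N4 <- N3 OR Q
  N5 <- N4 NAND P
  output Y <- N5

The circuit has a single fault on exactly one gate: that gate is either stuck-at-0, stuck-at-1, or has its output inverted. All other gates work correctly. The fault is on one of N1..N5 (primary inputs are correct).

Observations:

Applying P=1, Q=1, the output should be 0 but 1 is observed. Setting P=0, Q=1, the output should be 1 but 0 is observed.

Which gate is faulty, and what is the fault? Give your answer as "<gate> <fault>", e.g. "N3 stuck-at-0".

Fault-free values for test 1 (P=1, Q=1): N1=1, N2=1, N3=1, N4=1, N5=0, giving Y=0. Observed 1.
Test 1: faults giving observed 1 are {N4 stuck-at-0, N4 inverted output, N5 stuck-at-1, N5 inverted output}.
Test 2 (P=0, Q=1): fault-free N1=1, N2=1, N3=1, N4=1, N5=1 → 1; observed 0. Eliminates N4 stuck-at-0, N4 inverted output, N5 stuck-at-1.
Only N5 inverted output is consistent with every test.

N5 inverted output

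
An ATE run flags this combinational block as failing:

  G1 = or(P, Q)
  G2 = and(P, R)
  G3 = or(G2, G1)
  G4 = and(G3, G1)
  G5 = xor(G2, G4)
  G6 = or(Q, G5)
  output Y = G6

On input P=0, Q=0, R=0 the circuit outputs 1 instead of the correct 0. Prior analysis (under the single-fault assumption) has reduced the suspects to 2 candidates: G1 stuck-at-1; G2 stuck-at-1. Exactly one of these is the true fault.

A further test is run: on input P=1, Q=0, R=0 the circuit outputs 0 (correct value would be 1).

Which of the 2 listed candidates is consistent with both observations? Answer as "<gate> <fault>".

G2 stuck-at-1

Evaluate each candidate on input P=1, Q=0, R=0:
  G1 stuck-at-1: G1=1 [stuck-at-1], G2=0, G3=1, G4=1, G5=1, G6=1 → 1 — eliminated
  G2 stuck-at-1: G1=1, G2=1 [stuck-at-1], G3=1, G4=1, G5=0, G6=0 → 0 — matches
Only G2 stuck-at-1 reproduces the observed 0.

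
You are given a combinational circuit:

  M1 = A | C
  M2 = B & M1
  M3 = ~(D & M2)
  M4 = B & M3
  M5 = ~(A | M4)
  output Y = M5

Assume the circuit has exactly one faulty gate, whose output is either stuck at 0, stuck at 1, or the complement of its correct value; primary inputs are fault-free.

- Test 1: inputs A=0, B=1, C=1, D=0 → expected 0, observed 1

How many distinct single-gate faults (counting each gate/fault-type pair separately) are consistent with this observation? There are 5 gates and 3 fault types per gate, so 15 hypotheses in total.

Fault-free: M1=1, M2=1, M3=1, M4=1, M5=0 → 0. Observed 1.
  M1: none of the 3 fault types match ✗
  M2: none of the 3 fault types match ✗
  M3: stuck-at-0, inverted output ✓; others ✗
  M4: stuck-at-0, inverted output ✓; others ✗
  M5: stuck-at-1, inverted output ✓; others ✗
Consistent faults: {M3 stuck-at-0, M3 inverted output, M4 stuck-at-0, M4 inverted output, M5 stuck-at-1, M5 inverted output} — 6 in all.

6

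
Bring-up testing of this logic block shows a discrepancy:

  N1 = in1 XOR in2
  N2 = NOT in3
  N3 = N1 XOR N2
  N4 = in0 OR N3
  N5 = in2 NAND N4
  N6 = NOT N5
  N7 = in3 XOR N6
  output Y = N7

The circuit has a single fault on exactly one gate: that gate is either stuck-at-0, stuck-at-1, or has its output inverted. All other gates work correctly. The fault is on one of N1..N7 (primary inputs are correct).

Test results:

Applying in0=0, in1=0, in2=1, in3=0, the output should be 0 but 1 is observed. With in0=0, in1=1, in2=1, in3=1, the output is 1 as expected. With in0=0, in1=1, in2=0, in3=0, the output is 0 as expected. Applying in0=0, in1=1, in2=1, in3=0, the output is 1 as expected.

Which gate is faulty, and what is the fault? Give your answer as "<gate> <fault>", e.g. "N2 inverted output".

Fault-free values for test 1 (in0=0, in1=0, in2=1, in3=0): N1=1, N2=1, N3=0, N4=0, N5=1, N6=0, N7=0, giving Y=0. Observed 1.
Test 1: faults giving observed 1 are {N1 stuck-at-0, N1 inverted output, N2 stuck-at-0, N2 inverted output, N3 stuck-at-1, N3 inverted output, N4 stuck-at-1, N4 inverted output, N5 stuck-at-0, N5 inverted output, N6 stuck-at-1, N6 inverted output, N7 stuck-at-1, N7 inverted output}.
Test 2 (in0=0, in1=1, in2=1, in3=1): fault-free N1=0, N2=0, N3=0, N4=0, N5=1, N6=0, N7=1 → 1; observed 1. Eliminates N1 inverted output, N2 inverted output, N3 stuck-at-1, N3 inverted output, N4 stuck-at-1, N4 inverted output, N5 stuck-at-0, N5 inverted output, N6 stuck-at-1, N6 inverted output, N7 inverted output.
Test 3 (in0=0, in1=1, in2=0, in3=0): fault-free N1=1, N2=1, N3=0, N4=0, N5=1, N6=0, N7=0 → 0; observed 0. Eliminates N7 stuck-at-1.
Test 4 (in0=0, in1=1, in2=1, in3=0): fault-free N1=0, N2=1, N3=1, N4=1, N5=0, N6=1, N7=1 → 1; observed 1. Eliminates N2 stuck-at-0.
Only N1 stuck-at-0 is consistent with every test.

N1 stuck-at-0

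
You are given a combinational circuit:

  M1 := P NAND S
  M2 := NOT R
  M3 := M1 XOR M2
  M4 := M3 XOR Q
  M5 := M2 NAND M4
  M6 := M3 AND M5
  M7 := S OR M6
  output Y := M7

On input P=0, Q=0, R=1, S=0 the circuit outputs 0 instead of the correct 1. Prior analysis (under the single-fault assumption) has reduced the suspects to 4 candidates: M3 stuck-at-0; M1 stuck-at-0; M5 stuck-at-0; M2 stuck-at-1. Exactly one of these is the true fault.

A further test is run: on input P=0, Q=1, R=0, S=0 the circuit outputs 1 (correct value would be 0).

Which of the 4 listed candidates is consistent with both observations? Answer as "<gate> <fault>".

Evaluate each candidate on input P=0, Q=1, R=0, S=0:
  M3 stuck-at-0: M1=1, M2=1, M3=0 [stuck-at-0], M4=1, M5=0, M6=0, M7=0 → 0 — eliminated
  M1 stuck-at-0: M1=0 [stuck-at-0], M2=1, M3=1, M4=0, M5=1, M6=1, M7=1 → 1 — matches
  M5 stuck-at-0: M1=1, M2=1, M3=0, M4=1, M5=0 [stuck-at-0], M6=0, M7=0 → 0 — eliminated
  M2 stuck-at-1: M1=1, M2=1 [stuck-at-1], M3=0, M4=1, M5=0, M6=0, M7=0 → 0 — eliminated
Only M1 stuck-at-0 reproduces the observed 1.

M1 stuck-at-0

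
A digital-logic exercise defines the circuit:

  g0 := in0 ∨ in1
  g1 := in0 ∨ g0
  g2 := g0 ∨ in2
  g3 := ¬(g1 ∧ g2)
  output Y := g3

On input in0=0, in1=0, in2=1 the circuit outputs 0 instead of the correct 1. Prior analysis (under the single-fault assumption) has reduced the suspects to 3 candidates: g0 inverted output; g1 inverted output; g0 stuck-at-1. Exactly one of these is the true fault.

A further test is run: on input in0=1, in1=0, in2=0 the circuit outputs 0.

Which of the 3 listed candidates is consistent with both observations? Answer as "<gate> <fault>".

Evaluate each candidate on input in0=1, in1=0, in2=0:
  g0 inverted output: g0=0 [inverted output], g1=1, g2=0, g3=1 → 1 — eliminated
  g1 inverted output: g0=1, g1=0 [inverted output], g2=1, g3=1 → 1 — eliminated
  g0 stuck-at-1: g0=1 [stuck-at-1], g1=1, g2=1, g3=0 → 0 — matches
Only g0 stuck-at-1 reproduces the observed 0.

g0 stuck-at-1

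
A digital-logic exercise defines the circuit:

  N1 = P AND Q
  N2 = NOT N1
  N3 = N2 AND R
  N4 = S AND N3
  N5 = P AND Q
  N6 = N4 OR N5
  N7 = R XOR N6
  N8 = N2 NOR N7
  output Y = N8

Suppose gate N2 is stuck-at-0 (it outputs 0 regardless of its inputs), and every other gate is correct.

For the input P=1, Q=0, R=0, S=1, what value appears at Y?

Propagate with N2 forced: N1=0, N2=0 [stuck-at-0], N3=0, N4=0, N5=0, N6=0, N7=0, N8=1.
So Y = 1. (Without the fault it would be 0.)

1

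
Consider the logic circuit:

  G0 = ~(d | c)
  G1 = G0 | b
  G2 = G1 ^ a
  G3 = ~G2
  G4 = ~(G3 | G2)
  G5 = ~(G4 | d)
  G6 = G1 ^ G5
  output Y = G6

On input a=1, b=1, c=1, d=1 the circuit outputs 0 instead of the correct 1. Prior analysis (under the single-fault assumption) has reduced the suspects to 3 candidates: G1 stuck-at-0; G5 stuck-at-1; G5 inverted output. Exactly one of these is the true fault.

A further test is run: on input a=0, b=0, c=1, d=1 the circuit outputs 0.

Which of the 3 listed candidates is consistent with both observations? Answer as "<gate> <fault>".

G1 stuck-at-0

Evaluate each candidate on input a=0, b=0, c=1, d=1:
  G1 stuck-at-0: G0=0, G1=0 [stuck-at-0], G2=0, G3=1, G4=0, G5=0, G6=0 → 0 — matches
  G5 stuck-at-1: G0=0, G1=0, G2=0, G3=1, G4=0, G5=1 [stuck-at-1], G6=1 → 1 — eliminated
  G5 inverted output: G0=0, G1=0, G2=0, G3=1, G4=0, G5=1 [inverted output], G6=1 → 1 — eliminated
Only G1 stuck-at-0 reproduces the observed 0.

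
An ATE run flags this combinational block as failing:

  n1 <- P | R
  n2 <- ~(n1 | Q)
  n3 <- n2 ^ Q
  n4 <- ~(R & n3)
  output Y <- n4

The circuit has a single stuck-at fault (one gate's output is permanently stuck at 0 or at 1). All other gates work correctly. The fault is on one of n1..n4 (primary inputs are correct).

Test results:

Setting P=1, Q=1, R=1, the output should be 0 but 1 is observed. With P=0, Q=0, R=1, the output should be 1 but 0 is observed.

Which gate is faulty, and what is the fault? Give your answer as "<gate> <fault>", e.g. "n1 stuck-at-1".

n2 stuck-at-1

Fault-free values for test 1 (P=1, Q=1, R=1): n1=1, n2=0, n3=1, n4=0, giving Y=0. Observed 1.
Test 1: faults giving observed 1 are {n2 stuck-at-1, n3 stuck-at-0, n4 stuck-at-1}.
Test 2 (P=0, Q=0, R=1): fault-free n1=1, n2=0, n3=0, n4=1 → 1; observed 0. Eliminates n3 stuck-at-0, n4 stuck-at-1.
Only n2 stuck-at-1 is consistent with every test.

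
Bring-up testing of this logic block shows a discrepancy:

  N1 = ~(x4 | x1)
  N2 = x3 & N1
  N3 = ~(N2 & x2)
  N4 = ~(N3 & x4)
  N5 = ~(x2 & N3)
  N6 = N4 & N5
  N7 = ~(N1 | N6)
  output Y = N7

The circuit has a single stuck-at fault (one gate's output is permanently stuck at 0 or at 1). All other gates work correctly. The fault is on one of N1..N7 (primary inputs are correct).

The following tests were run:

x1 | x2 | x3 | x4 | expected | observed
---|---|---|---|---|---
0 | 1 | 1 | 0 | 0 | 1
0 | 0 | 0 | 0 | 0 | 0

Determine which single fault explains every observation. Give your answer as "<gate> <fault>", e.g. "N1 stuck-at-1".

N1 stuck-at-0

Fault-free values for test 1 (x1=0, x2=1, x3=1, x4=0): N1=1, N2=1, N3=0, N4=1, N5=1, N6=1, N7=0, giving Y=0. Observed 1.
Test 1: faults giving observed 1 are {N1 stuck-at-0, N7 stuck-at-1}.
Test 2 (x1=0, x2=0, x3=0, x4=0): fault-free N1=1, N2=0, N3=1, N4=1, N5=1, N6=1, N7=0 → 0; observed 0. Eliminates N7 stuck-at-1.
Only N1 stuck-at-0 is consistent with every test.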